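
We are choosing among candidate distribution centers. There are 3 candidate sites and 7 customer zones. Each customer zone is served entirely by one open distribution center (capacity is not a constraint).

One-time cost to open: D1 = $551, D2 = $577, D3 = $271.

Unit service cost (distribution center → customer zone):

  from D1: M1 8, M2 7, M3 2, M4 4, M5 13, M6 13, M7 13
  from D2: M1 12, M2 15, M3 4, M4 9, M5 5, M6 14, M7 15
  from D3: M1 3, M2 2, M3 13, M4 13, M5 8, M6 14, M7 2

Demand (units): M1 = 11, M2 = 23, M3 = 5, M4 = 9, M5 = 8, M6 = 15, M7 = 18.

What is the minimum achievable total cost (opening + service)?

For any fixed open set, each customer zone goes to its cheapest open site; total = fixed + service.
{D3}: M1→D3 3·11=33, M2→D3 2·23=46, M3→D3 13·5=65, M4→D3 13·9=117, M5→D3 8·8=64, M6→D3 14·15=210, M7→D3 2·18=36. Service 571; fixed 271; total 842.
{D1, D3}: service 420 + fixed 822 = 1242
{D2, D3}: M1→D3 3·11=33, M2→D3 2·23=46, M3→D2 4·5=20, M4→D2 9·9=81, M5→D2 5·8=40, M6→D2 14·15=210, M7→D3 2·18=36. Service 466; fixed 848; total 1314.
{D1, D2, D3}: service 396 + fixed 1399 = 1795
No other subset beats 842.

Minimum total cost: 842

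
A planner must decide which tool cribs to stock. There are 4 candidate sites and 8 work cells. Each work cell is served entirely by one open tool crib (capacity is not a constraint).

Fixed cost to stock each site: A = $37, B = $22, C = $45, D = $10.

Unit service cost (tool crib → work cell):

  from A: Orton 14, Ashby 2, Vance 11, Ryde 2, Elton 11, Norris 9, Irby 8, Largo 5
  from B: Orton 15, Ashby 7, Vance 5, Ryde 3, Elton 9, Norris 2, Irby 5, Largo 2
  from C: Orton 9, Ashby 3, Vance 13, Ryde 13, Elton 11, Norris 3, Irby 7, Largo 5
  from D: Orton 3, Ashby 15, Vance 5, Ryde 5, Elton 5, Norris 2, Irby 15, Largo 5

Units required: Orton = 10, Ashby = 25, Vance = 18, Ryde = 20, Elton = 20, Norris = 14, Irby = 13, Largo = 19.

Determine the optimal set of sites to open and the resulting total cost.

For any fixed open set, each work cell goes to its cheapest open site; total = fixed + service.
{A, B, D}: Orton→D 3·10=30, Ashby→A 2·25=50, Vance→B 5·18=90, Ryde→A 2·20=40, Elton→D 5·20=100, Norris→B 2·14=28, Irby→B 5·13=65, Largo→B 2·19=38. Service 441; fixed 69; total 510.
{A, B, C, D}: service 441 + fixed 114 = 555
{B, C, D}: Orton→D 3·10=30, Ashby→C 3·25=75, Vance→B 5·18=90, Ryde→B 3·20=60, Elton→D 5·20=100, Norris→B 2·14=28, Irby→B 5·13=65, Largo→B 2·19=38. Service 486; fixed 77; total 563.
{D}: service 1013 + fixed 10 = 1023
No other subset beats 510.

Open A, B and D; minimum total cost 510.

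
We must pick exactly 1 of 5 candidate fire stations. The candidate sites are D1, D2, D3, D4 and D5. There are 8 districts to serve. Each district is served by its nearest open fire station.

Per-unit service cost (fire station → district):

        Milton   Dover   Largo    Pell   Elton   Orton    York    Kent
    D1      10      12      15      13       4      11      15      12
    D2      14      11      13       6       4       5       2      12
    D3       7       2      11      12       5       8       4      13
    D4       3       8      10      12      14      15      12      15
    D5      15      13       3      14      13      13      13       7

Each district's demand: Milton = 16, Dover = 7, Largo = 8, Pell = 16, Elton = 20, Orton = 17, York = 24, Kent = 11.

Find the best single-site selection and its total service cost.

With exactly 1 open, each district uses its cheapest among the chosen.
{D2}: Milton→D2 14·16=224, Dover→D2 11·7=77, Largo→D2 13·8=104, Pell→D2 6·16=96, Elton→D2 4·20=80, Orton→D2 5·17=85, York→D2 2·24=48, Kent→D2 12·11=132. Service cost 846.
{D3}: service cost 881
{D1}: service cost 1331
Among all 5 size-1 choices, {D2} is lowest.

Choose D2 only; total service cost 846.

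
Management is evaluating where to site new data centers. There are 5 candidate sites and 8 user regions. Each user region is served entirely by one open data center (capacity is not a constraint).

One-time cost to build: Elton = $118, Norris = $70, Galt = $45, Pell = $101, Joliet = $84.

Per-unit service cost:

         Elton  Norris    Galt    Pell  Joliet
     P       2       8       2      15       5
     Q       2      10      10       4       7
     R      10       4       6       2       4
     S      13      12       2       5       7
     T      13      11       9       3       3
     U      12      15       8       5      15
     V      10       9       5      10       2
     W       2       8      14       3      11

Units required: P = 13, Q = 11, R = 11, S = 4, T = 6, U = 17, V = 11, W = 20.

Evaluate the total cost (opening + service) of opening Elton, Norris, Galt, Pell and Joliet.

Each user region is assigned to its cheapest site among the open ones.
{Elton, Norris, Galt, Pell, Joliet}: P→Elton 2·13=26, Q→Elton 2·11=22, R→Pell 2·11=22, S→Galt 2·4=8, T→Pell 3·6=18, U→Pell 5·17=85, V→Joliet 2·11=22, W→Elton 2·20=40. Service 243; fixed 418; total 661.

Total cost: 661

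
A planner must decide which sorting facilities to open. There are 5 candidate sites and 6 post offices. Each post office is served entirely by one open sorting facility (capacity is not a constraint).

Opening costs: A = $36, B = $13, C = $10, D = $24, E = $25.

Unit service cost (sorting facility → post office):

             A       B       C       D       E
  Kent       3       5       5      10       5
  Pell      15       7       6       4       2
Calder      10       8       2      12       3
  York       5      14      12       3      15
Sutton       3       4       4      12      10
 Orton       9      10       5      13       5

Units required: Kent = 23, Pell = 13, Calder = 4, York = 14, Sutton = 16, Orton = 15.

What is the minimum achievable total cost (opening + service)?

Minimum total cost: 357

For any fixed open set, each post office goes to its cheapest open site; total = fixed + service.
{A, D, E}: Kent→A 3·23=69, Pell→E 2·13=26, Calder→E 3·4=12, York→D 3·14=42, Sutton→A 3·16=48, Orton→E 5·15=75. Service 272; fixed 85; total 357.
{A, E}: service 300 + fixed 61 = 361
{A, C, D, E}: Kent→A 3·23=69, Pell→E 2·13=26, Calder→C 2·4=8, York→D 3·14=42, Sutton→A 3·16=48, Orton→C 5·15=75. Service 268; fixed 95; total 363.
{A, B, C, D, E}: Kent→A 3·23=69, Pell→E 2·13=26, Calder→C 2·4=8, York→D 3·14=42, Sutton→A 3·16=48, Orton→C 5·15=75. Service 268; fixed 108; total 376.
No other subset beats 357.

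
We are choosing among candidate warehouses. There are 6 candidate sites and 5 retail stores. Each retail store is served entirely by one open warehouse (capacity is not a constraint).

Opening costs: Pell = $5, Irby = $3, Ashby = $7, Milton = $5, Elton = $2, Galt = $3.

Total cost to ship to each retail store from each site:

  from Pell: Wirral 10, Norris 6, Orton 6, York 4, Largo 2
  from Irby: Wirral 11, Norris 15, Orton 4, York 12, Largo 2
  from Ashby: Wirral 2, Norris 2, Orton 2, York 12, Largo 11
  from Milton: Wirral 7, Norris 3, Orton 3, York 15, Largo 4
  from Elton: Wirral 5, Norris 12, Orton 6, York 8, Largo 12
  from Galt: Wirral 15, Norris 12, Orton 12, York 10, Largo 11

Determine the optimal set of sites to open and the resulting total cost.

For any fixed open set, each retail store goes to its cheapest open site; total = fixed + service.
{Pell, Ashby}: Wirral→Ashby 2, Norris→Ashby 2, Orton→Ashby 2, York→Pell 4, Largo→Pell 2. Service 12; fixed 12; total 24.
{Pell, Ashby, Elton}: service 12 + fixed 14 = 26
{Pell, Irby, Ashby}: service 12 + fixed 15 = 27
{Pell, Irby, Ashby, Milton, Elton, Galt}: service 12 + fixed 25 = 37
No other subset beats 24.

Open Pell and Ashby; minimum total cost 24.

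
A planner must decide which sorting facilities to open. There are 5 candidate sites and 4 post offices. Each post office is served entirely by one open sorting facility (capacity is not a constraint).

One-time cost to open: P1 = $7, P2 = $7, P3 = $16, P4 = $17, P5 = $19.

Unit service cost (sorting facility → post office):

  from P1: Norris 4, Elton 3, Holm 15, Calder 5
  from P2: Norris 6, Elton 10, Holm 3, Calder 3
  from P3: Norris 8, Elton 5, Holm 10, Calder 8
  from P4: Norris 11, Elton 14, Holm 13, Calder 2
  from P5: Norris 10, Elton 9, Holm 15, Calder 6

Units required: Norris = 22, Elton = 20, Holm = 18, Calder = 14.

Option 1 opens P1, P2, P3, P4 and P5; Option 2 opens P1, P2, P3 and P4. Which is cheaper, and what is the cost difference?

Option 1: {P1, P2, P3, P4, P5}: Norris→P1 4·22=88, Elton→P1 3·20=60, Holm→P2 3·18=54, Calder→P4 2·14=28. Service 230; fixed 66; total 296.
Option 2: {P1, P2, P3, P4}: Norris→P1 4·22=88, Elton→P1 3·20=60, Holm→P2 3·18=54, Calder→P4 2·14=28. Service 230; fixed 47; total 277.
Difference: |296 − 277| = 19.

Option 2 is cheaper by 19.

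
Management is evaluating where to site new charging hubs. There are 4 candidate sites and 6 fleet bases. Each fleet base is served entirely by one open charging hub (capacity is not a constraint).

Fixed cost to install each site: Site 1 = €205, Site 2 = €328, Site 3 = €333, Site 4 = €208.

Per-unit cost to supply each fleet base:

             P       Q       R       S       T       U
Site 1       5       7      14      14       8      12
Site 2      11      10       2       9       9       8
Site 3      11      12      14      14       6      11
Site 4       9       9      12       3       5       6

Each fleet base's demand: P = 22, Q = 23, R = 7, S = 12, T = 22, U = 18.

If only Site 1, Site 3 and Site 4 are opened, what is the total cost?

Total cost: 1355

Each fleet base is assigned to its cheapest site among the open ones.
{Site 1, Site 3, Site 4}: P→Site 1 5·22=110, Q→Site 1 7·23=161, R→Site 4 12·7=84, S→Site 4 3·12=36, T→Site 4 5·22=110, U→Site 4 6·18=108. Service 609; fixed 746; total 1355.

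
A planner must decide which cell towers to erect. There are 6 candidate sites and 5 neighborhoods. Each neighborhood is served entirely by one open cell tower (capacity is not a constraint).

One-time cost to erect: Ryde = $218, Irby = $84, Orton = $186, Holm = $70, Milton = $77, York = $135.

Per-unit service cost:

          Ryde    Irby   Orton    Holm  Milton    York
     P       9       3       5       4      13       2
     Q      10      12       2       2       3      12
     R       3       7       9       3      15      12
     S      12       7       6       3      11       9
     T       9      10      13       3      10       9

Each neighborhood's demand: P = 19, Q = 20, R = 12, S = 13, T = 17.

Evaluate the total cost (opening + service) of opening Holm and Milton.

Total cost: 389

Each neighborhood is assigned to its cheapest site among the open ones.
{Holm, Milton}: P→Holm 4·19=76, Q→Holm 2·20=40, R→Holm 3·12=36, S→Holm 3·13=39, T→Holm 3·17=51. Service 242; fixed 147; total 389.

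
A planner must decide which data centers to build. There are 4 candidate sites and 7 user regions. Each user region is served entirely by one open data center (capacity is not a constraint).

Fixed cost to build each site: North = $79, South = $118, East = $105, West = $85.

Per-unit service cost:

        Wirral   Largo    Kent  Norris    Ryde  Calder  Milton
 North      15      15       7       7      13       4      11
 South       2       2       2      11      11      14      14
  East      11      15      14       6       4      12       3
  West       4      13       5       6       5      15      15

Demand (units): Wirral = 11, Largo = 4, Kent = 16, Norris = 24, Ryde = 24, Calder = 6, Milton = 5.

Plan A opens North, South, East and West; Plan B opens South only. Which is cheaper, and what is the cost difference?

Plan A is cheaper by 134.

Plan A: {North, South, East, West}: Wirral→South 2·11=22, Largo→South 2·4=8, Kent→South 2·16=32, Norris→East 6·24=144, Ryde→East 4·24=96, Calder→North 4·6=24, Milton→East 3·5=15. Service 341; fixed 387; total 728.
Plan B: {South}: Wirral→South 2·11=22, Largo→South 2·4=8, Kent→South 2·16=32, Norris→South 11·24=264, Ryde→South 11·24=264, Calder→South 14·6=84, Milton→South 14·5=70. Service 744; fixed 118; total 862.
Difference: |728 − 862| = 134.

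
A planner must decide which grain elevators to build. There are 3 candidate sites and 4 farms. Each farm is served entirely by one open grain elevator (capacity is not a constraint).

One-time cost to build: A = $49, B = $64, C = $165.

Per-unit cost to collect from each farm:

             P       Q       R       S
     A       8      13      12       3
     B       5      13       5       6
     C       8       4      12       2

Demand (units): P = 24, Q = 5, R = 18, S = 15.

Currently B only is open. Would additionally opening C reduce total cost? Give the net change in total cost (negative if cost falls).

Current service cost with {B}: 365.
Adding C: each farm re-picks its cheapest; new service cost 260, saving 105.
Extra fixed cost: 165. Net change = 165 − 105 = 60.
(Totals: 429 → 489.)

No — net change +60 (cost rises by 60).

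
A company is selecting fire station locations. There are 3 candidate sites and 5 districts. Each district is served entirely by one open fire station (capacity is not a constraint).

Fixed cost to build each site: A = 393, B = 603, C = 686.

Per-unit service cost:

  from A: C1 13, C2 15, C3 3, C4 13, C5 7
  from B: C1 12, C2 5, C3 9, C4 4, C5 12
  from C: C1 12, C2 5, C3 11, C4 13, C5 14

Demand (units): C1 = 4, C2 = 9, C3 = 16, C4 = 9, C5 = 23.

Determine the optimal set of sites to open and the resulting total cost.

Open A only; minimum total cost 906.

For any fixed open set, each district goes to its cheapest open site; total = fixed + service.
{A}: C1→A 13·4=52, C2→A 15·9=135, C3→A 3·16=48, C4→A 13·9=117, C5→A 7·23=161. Service 513; fixed 393; total 906.
{B}: C1→B 12·4=48, C2→B 5·9=45, C3→B 9·16=144, C4→B 4·9=36, C5→B 12·23=276. Service 549; fixed 603; total 1152.
{A, B}: service 338 + fixed 996 = 1334
{A, B, C}: C1→B 12·4=48, C2→B 5·9=45, C3→A 3·16=48, C4→B 4·9=36, C5→A 7·23=161. Service 338; fixed 1682; total 2020.
No other subset beats 906.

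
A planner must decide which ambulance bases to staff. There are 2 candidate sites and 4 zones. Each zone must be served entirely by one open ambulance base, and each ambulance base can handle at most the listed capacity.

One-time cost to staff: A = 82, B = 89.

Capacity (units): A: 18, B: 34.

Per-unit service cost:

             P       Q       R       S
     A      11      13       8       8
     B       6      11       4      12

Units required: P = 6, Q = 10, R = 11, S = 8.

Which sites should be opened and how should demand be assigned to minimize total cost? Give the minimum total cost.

Open {A, B}: P→B 6·6=36, Q→B 11·10=110, R→B 4·11=44, S→A 8·8=64.
Loads: A carries 8/18, B carries 27/34. Service 254; fixed 171; total 425.
Next best feasible plan costs 445.

Minimum total cost: 425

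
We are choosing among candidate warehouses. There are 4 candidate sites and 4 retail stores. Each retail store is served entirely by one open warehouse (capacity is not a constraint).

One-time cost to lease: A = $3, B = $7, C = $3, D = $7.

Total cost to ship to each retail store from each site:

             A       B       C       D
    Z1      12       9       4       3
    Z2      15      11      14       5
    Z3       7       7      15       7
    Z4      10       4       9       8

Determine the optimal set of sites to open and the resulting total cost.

For any fixed open set, each retail store goes to its cheapest open site; total = fixed + service.
{D}: Z1→D 3, Z2→D 5, Z3→D 7, Z4→D 8. Service 23; fixed 7; total 30.
{A, D}: service 23 + fixed 10 = 33
{B, D}: service 19 + fixed 14 = 33
{A, B, C, D}: service 19 + fixed 20 = 39
No other subset beats 30.

Open D only; minimum total cost 30.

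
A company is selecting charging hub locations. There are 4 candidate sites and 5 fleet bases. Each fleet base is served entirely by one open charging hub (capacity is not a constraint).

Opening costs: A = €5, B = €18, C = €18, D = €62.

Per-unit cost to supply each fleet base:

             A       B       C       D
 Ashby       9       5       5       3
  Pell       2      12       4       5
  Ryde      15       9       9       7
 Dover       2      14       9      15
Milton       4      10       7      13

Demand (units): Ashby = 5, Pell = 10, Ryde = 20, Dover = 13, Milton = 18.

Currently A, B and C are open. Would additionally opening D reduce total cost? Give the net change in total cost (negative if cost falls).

Current service cost with {A, B, C}: 323.
Adding D: each fleet base re-picks its cheapest; new service cost 273, saving 50.
Extra fixed cost: 62. Net change = 62 − 50 = 12.
(Totals: 364 → 376.)

No — net change +12 (cost rises by 12).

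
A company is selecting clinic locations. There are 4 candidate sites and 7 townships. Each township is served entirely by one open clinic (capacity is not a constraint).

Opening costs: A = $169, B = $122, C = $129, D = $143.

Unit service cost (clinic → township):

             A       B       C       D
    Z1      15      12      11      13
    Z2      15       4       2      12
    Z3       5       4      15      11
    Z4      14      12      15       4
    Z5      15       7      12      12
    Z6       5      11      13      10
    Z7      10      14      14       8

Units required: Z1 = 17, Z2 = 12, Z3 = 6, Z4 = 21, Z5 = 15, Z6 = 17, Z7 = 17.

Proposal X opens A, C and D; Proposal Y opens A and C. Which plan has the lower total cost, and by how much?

Proposal X: {A, C, D}: Z1→C 11·17=187, Z2→C 2·12=24, Z3→A 5·6=30, Z4→D 4·21=84, Z5→C 12·15=180, Z6→A 5·17=85, Z7→D 8·17=136. Service 726; fixed 441; total 1167.
Proposal Y: {A, C}: Z1→C 11·17=187, Z2→C 2·12=24, Z3→A 5·6=30, Z4→A 14·21=294, Z5→C 12·15=180, Z6→A 5·17=85, Z7→A 10·17=170. Service 970; fixed 298; total 1268.
Difference: |1167 − 1268| = 101.

Proposal X is cheaper by 101.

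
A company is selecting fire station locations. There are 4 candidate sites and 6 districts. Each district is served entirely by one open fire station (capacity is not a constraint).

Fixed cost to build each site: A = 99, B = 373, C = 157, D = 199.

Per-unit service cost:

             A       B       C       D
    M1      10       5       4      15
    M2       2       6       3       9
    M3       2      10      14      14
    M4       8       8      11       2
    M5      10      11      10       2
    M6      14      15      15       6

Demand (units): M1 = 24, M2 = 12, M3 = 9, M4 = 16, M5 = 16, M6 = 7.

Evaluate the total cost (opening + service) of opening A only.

Total cost: 767

Each district is assigned to its cheapest site among the open ones.
{A}: M1→A 10·24=240, M2→A 2·12=24, M3→A 2·9=18, M4→A 8·16=128, M5→A 10·16=160, M6→A 14·7=98. Service 668; fixed 99; total 767.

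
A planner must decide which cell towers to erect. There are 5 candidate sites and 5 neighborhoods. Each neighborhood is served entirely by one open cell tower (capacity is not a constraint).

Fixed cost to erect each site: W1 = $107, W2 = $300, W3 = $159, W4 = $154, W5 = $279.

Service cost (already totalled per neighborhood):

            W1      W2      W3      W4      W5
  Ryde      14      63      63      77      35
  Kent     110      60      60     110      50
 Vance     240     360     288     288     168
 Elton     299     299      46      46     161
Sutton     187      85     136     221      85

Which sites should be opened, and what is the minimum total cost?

Open W3 only; minimum total cost 752.

For any fixed open set, each neighborhood goes to its cheapest open site; total = fixed + service.
{W3}: Ryde→W3 63, Kent→W3 60, Vance→W3 288, Elton→W3 46, Sutton→W3 136. Service 593; fixed 159; total 752.
{W1, W3}: Ryde→W1 14, Kent→W3 60, Vance→W1 240, Elton→W3 46, Sutton→W3 136. Service 496; fixed 266; total 762.
{W5}: Ryde→W5 35, Kent→W5 50, Vance→W5 168, Elton→W5 161, Sutton→W5 85. Service 499; fixed 279; total 778.
{W1, W2, W3, W4, W5}: service 363 + fixed 999 = 1362
No other subset beats 752.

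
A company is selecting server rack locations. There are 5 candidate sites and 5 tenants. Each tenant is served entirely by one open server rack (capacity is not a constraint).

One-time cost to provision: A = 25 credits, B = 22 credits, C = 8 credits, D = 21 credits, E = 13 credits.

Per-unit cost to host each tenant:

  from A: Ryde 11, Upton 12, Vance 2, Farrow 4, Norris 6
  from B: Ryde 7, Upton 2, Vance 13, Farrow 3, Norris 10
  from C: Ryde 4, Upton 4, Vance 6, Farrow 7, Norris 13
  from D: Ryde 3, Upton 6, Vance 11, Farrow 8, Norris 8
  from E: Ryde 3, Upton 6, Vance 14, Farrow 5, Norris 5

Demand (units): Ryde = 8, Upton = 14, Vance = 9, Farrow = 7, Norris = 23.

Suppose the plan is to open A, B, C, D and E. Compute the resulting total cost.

Total cost: 295

Each tenant is assigned to its cheapest site among the open ones.
{A, B, C, D, E}: Ryde→D 3·8=24, Upton→B 2·14=28, Vance→A 2·9=18, Farrow→B 3·7=21, Norris→E 5·23=115. Service 206; fixed 89; total 295.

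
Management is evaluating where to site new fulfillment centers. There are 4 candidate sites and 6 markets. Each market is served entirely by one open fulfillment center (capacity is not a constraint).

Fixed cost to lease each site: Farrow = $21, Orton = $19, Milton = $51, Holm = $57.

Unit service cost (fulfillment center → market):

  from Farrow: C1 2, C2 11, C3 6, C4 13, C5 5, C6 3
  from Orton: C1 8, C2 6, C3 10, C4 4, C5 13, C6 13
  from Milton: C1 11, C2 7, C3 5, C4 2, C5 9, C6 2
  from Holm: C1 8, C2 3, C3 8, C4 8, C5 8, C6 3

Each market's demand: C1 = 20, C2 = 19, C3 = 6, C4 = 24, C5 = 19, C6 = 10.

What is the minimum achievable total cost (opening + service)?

For any fixed open set, each market goes to its cheapest open site; total = fixed + service.
{Farrow, Milton, Holm}: C1→Farrow 2·20=40, C2→Holm 3·19=57, C3→Milton 5·6=30, C4→Milton 2·24=48, C5→Farrow 5·19=95, C6→Milton 2·10=20. Service 290; fixed 129; total 419.
{Farrow, Orton, Milton}: C1→Farrow 2·20=40, C2→Orton 6·19=114, C3→Milton 5·6=30, C4→Milton 2·24=48, C5→Farrow 5·19=95, C6→Milton 2·10=20. Service 347; fixed 91; total 438.
{Farrow, Orton, Milton, Holm}: service 290 + fixed 148 = 438
{Orton}: service 807 + fixed 19 = 826
No other subset beats 419.

Minimum total cost: 419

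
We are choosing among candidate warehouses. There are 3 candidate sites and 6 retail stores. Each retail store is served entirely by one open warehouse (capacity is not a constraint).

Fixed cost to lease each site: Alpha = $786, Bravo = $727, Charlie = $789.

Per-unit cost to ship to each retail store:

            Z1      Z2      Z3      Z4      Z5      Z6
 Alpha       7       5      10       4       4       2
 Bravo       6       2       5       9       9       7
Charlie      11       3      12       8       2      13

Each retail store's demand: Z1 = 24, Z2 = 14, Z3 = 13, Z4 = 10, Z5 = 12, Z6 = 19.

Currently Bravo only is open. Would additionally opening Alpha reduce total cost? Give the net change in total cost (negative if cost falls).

No — net change +581 (cost rises by 581).

Current service cost with {Bravo}: 568.
Adding Alpha: each retail store re-picks its cheapest; new service cost 363, saving 205.
Extra fixed cost: 786. Net change = 786 − 205 = 581.
(Totals: 1295 → 1876.)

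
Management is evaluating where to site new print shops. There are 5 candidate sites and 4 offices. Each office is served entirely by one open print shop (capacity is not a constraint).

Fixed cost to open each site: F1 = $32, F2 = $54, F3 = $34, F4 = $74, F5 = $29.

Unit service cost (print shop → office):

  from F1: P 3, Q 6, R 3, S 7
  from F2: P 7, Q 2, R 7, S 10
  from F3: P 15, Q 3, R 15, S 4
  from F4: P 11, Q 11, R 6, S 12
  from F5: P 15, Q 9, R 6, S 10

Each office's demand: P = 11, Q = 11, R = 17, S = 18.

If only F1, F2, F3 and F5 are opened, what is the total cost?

Each office is assigned to its cheapest site among the open ones.
{F1, F2, F3, F5}: P→F1 3·11=33, Q→F2 2·11=22, R→F1 3·17=51, S→F3 4·18=72. Service 178; fixed 149; total 327.

Total cost: 327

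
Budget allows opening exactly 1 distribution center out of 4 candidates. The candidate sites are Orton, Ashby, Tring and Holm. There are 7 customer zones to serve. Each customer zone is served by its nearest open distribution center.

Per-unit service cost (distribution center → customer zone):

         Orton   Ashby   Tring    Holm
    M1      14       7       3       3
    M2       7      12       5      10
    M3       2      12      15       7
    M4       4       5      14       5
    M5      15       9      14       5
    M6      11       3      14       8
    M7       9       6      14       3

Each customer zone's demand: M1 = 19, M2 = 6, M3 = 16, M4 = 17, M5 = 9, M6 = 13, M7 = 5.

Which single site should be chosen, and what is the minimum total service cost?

With exactly 1 open, each customer zone uses its cheapest among the chosen.
{Holm}: M1→Holm 3·19=57, M2→Holm 10·6=60, M3→Holm 7·16=112, M4→Holm 5·17=85, M5→Holm 5·9=45, M6→Holm 8·13=104, M7→Holm 3·5=15. Service cost 478.
{Ashby}: service cost 632
{Orton}: service cost 731
Among all 4 size-1 choices, {Holm} is lowest.

Choose Holm only; total service cost 478.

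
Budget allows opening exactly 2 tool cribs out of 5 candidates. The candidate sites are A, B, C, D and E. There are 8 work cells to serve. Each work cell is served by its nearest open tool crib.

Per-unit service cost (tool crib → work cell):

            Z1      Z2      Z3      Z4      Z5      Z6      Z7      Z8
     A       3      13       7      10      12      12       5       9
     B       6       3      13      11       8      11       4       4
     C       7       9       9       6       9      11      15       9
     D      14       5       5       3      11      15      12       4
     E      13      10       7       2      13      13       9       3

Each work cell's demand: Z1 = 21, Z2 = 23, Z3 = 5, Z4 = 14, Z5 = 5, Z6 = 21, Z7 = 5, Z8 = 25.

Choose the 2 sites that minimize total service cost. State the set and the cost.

Choose B and E; total service cost 624.

With exactly 2 open, each work cell uses its cheapest among the chosen.
{B, E}: Z1→B 6·21=126, Z2→B 3·23=69, Z3→E 7·5=35, Z4→E 2·14=28, Z5→B 8·5=40, Z6→B 11·21=231, Z7→B 4·5=20, Z8→E 3·25=75. Service cost 624.
{B, D}: service cost 653
{A, D}: service cost 677
Among all 10 size-2 choices, {B, E} is lowest.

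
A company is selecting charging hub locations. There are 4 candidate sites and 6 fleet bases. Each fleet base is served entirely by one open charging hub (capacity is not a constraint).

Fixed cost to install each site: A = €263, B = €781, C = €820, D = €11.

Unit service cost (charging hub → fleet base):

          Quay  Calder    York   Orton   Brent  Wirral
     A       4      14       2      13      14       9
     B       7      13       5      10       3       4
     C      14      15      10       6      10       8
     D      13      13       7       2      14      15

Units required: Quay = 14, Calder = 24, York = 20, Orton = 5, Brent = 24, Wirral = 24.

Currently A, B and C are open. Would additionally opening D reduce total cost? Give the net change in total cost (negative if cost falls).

Yes — net change −9 (cost falls by 9).

Current service cost with {A, B, C}: 606.
Adding D: each fleet base re-picks its cheapest; new service cost 586, saving 20.
Extra fixed cost: 11. Net change = 11 − 20 = -9.
(Totals: 2470 → 2461.)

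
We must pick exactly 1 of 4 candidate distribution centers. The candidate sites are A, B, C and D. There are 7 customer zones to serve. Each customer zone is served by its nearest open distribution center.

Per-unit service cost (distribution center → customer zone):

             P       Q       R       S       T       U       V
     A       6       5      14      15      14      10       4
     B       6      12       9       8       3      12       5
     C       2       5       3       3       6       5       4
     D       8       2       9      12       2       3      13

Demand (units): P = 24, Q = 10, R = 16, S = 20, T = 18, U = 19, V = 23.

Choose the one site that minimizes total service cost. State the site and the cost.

Choose C only; total service cost 501.

With exactly 1 open, each customer zone uses its cheapest among the chosen.
{C}: P→C 2·24=48, Q→C 5·10=50, R→C 3·16=48, S→C 3·20=60, T→C 6·18=108, U→C 5·19=95, V→C 4·23=92. Service cost 501.
{B}: service cost 965
{D}: service cost 988
Among all 4 size-1 choices, {C} is lowest.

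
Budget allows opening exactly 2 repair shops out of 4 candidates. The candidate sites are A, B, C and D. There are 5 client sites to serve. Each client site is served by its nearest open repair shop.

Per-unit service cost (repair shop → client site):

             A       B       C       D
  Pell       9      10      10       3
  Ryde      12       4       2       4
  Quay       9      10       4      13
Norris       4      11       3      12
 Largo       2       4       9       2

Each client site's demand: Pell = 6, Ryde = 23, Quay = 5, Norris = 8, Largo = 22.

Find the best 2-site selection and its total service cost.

Choose C and D; total service cost 152.

With exactly 2 open, each client site uses its cheapest among the chosen.
{C, D}: Pell→D 3·6=18, Ryde→C 2·23=46, Quay→C 4·5=20, Norris→C 3·8=24, Largo→D 2·22=44. Service cost 152.
{A, C}: service cost 188
{A, D}: service cost 231
Among all 6 size-2 choices, {C, D} is lowest.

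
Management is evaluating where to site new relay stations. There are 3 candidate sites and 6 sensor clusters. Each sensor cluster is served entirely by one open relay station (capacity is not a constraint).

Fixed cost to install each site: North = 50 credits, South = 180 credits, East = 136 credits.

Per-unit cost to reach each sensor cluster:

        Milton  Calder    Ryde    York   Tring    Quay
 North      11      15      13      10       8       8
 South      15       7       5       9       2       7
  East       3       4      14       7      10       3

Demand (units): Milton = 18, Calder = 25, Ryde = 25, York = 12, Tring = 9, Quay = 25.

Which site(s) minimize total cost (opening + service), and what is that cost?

Open South and East; minimum total cost 772.

For any fixed open set, each sensor cluster goes to its cheapest open site; total = fixed + service.
{South, East}: Milton→East 3·18=54, Calder→East 4·25=100, Ryde→South 5·25=125, York→East 7·12=84, Tring→South 2·9=18, Quay→East 3·25=75. Service 456; fixed 316; total 772.
{North, South, East}: Milton→East 3·18=54, Calder→East 4·25=100, Ryde→South 5·25=125, York→East 7·12=84, Tring→South 2·9=18, Quay→East 3·25=75. Service 456; fixed 366; total 822.
{East}: Milton→East 3·18=54, Calder→East 4·25=100, Ryde→East 14·25=350, York→East 7·12=84, Tring→East 10·9=90, Quay→East 3·25=75. Service 753; fixed 136; total 889.
{North}: Milton→North 11·18=198, Calder→North 15·25=375, Ryde→North 13·25=325, York→North 10·12=120, Tring→North 8·9=72, Quay→North 8·25=200. Service 1290; fixed 50; total 1340.
(All 7 nonempty subsets were checked; South and East is lowest.)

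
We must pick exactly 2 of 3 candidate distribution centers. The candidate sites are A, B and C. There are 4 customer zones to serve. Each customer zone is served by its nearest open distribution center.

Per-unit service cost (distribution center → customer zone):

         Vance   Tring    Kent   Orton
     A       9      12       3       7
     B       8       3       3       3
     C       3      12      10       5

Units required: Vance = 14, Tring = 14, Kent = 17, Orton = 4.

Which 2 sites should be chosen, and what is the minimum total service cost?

With exactly 2 open, each customer zone uses its cheapest among the chosen.
{B, C}: Vance→C 3·14=42, Tring→B 3·14=42, Kent→B 3·17=51, Orton→B 3·4=12. Service cost 147.
{A, B}: service cost 217
{A, C}: service cost 281
Among all 3 size-2 choices, {B, C} is lowest.

Choose B and C; total service cost 147.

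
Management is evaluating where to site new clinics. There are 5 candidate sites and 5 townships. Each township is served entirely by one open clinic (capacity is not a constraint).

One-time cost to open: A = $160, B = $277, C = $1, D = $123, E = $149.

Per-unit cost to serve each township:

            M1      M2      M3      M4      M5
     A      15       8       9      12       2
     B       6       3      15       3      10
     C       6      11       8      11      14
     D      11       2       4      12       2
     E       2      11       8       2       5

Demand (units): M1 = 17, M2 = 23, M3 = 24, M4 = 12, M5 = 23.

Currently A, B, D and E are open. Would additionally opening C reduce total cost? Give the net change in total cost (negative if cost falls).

Current service cost with {A, B, D, E}: 246.
Adding C: each township re-picks its cheapest; new service cost 246, saving 0.
Extra fixed cost: 1. Net change = 1 − 0 = 1.
(Totals: 955 → 956.)

No — net change +1 (cost rises by 1).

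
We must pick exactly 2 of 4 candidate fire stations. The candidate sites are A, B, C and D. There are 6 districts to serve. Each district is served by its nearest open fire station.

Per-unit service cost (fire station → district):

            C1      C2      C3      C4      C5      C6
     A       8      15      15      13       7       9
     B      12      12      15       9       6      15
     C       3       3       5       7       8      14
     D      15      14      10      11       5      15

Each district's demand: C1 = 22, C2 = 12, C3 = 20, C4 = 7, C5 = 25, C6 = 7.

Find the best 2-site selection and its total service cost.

With exactly 2 open, each district uses its cheapest among the chosen.
{C, D}: C1→C 3·22=66, C2→C 3·12=36, C3→C 5·20=100, C4→C 7·7=49, C5→D 5·25=125, C6→C 14·7=98. Service cost 474.
{A, C}: service cost 489
{B, C}: service cost 499
Among all 6 size-2 choices, {C, D} is lowest.

Choose C and D; total service cost 474.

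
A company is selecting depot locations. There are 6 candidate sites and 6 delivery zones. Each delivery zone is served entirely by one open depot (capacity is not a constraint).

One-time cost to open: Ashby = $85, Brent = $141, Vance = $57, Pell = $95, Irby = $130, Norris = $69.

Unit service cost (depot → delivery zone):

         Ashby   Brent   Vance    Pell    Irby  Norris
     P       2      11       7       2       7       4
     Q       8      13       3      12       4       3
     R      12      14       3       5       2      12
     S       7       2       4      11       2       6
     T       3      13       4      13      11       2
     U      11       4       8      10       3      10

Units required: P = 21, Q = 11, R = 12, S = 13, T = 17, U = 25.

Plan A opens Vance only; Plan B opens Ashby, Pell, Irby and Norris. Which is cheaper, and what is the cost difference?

Plan A: {Vance}: P→Vance 7·21=147, Q→Vance 3·11=33, R→Vance 3·12=36, S→Vance 4·13=52, T→Vance 4·17=68, U→Vance 8·25=200. Service 536; fixed 57; total 593.
Plan B: {Ashby, Pell, Irby, Norris}: P→Ashby 2·21=42, Q→Norris 3·11=33, R→Irby 2·12=24, S→Irby 2·13=26, T→Norris 2·17=34, U→Irby 3·25=75. Service 234; fixed 379; total 613.
Difference: |593 − 613| = 20.

Plan A is cheaper by 20.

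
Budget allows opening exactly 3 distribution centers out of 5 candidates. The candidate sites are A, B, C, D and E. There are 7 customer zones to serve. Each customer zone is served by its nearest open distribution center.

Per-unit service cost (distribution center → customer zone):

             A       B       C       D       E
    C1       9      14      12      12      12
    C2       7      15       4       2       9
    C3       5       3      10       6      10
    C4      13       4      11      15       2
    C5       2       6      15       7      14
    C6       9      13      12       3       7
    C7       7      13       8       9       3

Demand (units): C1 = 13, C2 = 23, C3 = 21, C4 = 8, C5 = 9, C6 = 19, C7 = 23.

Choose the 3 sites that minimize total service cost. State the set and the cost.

Choose A, D and E; total service cost 428.

With exactly 3 open, each customer zone uses its cheapest among the chosen.
{A, D, E}: C1→A 9·13=117, C2→D 2·23=46, C3→A 5·21=105, C4→E 2·8=16, C5→A 2·9=18, C6→D 3·19=57, C7→E 3·23=69. Service cost 428.
{B, D, E}: service cost 461
{A, B, D}: service cost 494
Among all 10 size-3 choices, {A, D, E} is lowest.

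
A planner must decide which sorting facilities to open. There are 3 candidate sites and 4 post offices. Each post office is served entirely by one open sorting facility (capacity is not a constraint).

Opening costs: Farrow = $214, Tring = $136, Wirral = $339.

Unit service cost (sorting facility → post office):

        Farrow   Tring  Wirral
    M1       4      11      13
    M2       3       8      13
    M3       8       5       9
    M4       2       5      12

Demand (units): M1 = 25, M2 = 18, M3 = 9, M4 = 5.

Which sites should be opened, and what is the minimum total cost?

For any fixed open set, each post office goes to its cheapest open site; total = fixed + service.
{Farrow}: M1→Farrow 4·25=100, M2→Farrow 3·18=54, M3→Farrow 8·9=72, M4→Farrow 2·5=10. Service 236; fixed 214; total 450.
{Farrow, Tring}: service 209 + fixed 350 = 559
{Tring}: M1→Tring 11·25=275, M2→Tring 8·18=144, M3→Tring 5·9=45, M4→Tring 5·5=25. Service 489; fixed 136; total 625.
{Farrow, Tring, Wirral}: service 209 + fixed 689 = 898
(All 7 nonempty subsets were checked; Farrow only is lowest.)

Open Farrow only; minimum total cost 450.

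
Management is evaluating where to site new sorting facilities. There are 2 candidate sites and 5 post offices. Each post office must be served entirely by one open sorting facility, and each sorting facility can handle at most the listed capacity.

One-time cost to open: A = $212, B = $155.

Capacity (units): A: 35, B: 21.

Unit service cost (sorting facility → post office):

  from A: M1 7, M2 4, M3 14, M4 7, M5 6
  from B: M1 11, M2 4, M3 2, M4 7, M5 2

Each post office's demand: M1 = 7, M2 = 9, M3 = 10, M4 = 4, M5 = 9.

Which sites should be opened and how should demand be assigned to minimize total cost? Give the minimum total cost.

Minimum total cost: 518

Open {A, B}: M1→A 7·7=49, M2→A 4·9=36, M3→B 2·10=20, M4→A 7·4=28, M5→B 2·9=18.
Loads: A carries 20/35, B carries 19/21. Service 151; fixed 367; total 518.
Next best feasible plan costs 554.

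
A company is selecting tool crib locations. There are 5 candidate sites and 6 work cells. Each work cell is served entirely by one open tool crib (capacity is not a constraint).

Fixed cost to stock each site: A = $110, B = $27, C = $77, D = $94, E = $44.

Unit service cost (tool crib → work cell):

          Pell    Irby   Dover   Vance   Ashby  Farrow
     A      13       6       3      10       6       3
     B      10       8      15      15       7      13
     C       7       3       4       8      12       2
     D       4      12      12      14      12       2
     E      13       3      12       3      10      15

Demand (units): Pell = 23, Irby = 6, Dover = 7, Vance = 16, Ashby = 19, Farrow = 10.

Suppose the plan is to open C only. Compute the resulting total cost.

Total cost: 660

Each work cell is assigned to its cheapest site among the open ones.
{C}: Pell→C 7·23=161, Irby→C 3·6=18, Dover→C 4·7=28, Vance→C 8·16=128, Ashby→C 12·19=228, Farrow→C 2·10=20. Service 583; fixed 77; total 660.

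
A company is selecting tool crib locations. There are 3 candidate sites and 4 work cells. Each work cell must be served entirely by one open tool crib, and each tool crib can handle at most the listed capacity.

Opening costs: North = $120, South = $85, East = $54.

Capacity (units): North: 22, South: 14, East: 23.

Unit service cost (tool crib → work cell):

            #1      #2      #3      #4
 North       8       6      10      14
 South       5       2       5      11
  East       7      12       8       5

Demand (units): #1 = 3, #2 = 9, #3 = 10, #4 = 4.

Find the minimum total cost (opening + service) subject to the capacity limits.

Minimum total cost: 272

Open {South, East}: #1→South 5·3=15, #2→South 2·9=18, #3→East 8·10=80, #4→East 5·4=20.
Loads: South carries 12/14, East carries 14/23. Service 133; fixed 139; total 272.
Next best feasible plan costs 278.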